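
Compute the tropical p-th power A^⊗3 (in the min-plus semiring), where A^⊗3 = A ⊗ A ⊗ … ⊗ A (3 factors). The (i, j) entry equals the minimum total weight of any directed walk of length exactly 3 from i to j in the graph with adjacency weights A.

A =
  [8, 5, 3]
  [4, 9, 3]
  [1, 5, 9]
A^⊗3 =
  [9, 9, 7]
  [8, 9, 7]
  [5, 9, 9]

Each entry (A^⊗3)_ij equals the minimum over all length-3 walks i = v_0 → v_1 → … → v_3 = j of Σ_t A[v_t][v_{t+1}]. For example, for (i, j) = (0, 2) we minimise over 9 possible intermediate vertex sequences; the minimum is 7, attained along the walk 0 → 2 → 0 → 2.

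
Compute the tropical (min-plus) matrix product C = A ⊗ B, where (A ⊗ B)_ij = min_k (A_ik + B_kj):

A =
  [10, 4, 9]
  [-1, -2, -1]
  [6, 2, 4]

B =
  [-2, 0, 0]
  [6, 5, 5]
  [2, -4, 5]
A ⊗ B =
  [8, 5, 9]
  [-3, -5, -1]
  [4, 0, 6]

Apply the min-plus product entry-by-entry:
  C[0][0] = min over k of (A[0][0] + B[0][0] = 10 + -2 = 8, A[0][1] + B[1][0] = 4 + 6 = 10, A[0][2] + B[2][0] = 9 + 2 = 11) = 8 (attained at k = 0)
  C[0][1] = min over k of (A[0][0] + B[0][1] = 10 + 0 = 10, A[0][1] + B[1][1] = 4 + 5 = 9, A[0][2] + B[2][1] = 9 + -4 = 5) = 5 (attained at k = 2)
  C[0][2] = min over k of (A[0][0] + B[0][2] = 10 + 0 = 10, A[0][1] + B[1][2] = 4 + 5 = 9, A[0][2] + B[2][2] = 9 + 5 = 14) = 9 (attained at k = 1)
  C[1][0] = min over k of (A[1][0] + B[0][0] = -1 + -2 = -3, A[1][1] + B[1][0] = -2 + 6 = 4, A[1][2] + B[2][0] = -1 + 2 = 1) = -3 (attained at k = 0)
  C[1][1] = min over k of (A[1][0] + B[0][1] = -1 + 0 = -1, A[1][1] + B[1][1] = -2 + 5 = 3, A[1][2] + B[2][1] = -1 + -4 = -5) = -5 (attained at k = 2)
  C[1][2] = min over k of (A[1][0] + B[0][2] = -1 + 0 = -1, A[1][1] + B[1][2] = -2 + 5 = 3, A[1][2] + B[2][2] = -1 + 5 = 4) = -1 (attained at k = 0)
  C[2][0] = min over k of (A[2][0] + B[0][0] = 6 + -2 = 4, A[2][1] + B[1][0] = 2 + 6 = 8, A[2][2] + B[2][0] = 4 + 2 = 6) = 4 (attained at k = 0)
  C[2][1] = min over k of (A[2][0] + B[0][1] = 6 + 0 = 6, A[2][1] + B[1][1] = 2 + 5 = 7, A[2][2] + B[2][1] = 4 + -4 = 0) = 0 (attained at k = 2)
  C[2][2] = min over k of (A[2][0] + B[0][2] = 6 + 0 = 6, A[2][1] + B[1][2] = 2 + 5 = 7, A[2][2] + B[2][2] = 4 + 5 = 9) = 6 (attained at k = 0)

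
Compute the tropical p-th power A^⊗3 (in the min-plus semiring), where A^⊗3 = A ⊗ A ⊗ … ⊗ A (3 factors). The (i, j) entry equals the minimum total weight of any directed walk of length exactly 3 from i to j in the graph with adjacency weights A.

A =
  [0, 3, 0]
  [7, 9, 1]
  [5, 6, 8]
A^⊗3 =
  [0, 3, 0]
  [6, 9, 6]
  [5, 8, 5]

Each entry (A^⊗3)_ij equals the minimum over all length-3 walks i = v_0 → v_1 → … → v_3 = j of Σ_t A[v_t][v_{t+1}]. For example, for (i, j) = (0, 2) we minimise over 9 possible intermediate vertex sequences; the minimum is 0, attained along the walk 0 → 0 → 0 → 2.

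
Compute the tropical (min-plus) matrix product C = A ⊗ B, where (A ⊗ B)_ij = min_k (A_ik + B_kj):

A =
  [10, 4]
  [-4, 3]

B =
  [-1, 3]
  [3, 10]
A ⊗ B =
  [7, 13]
  [-5, -1]

Apply the min-plus product entry-by-entry:
  C[0][0] = min over k of (A[0][0] + B[0][0] = 10 + -1 = 9, A[0][1] + B[1][0] = 4 + 3 = 7) = 7 (attained at k = 1)
  C[0][1] = min over k of (A[0][0] + B[0][1] = 10 + 3 = 13, A[0][1] + B[1][1] = 4 + 10 = 14) = 13 (attained at k = 0)
  C[1][0] = min over k of (A[1][0] + B[0][0] = -4 + -1 = -5, A[1][1] + B[1][0] = 3 + 3 = 6) = -5 (attained at k = 0)
  C[1][1] = min over k of (A[1][0] + B[0][1] = -4 + 3 = -1, A[1][1] + B[1][1] = 3 + 10 = 13) = -1 (attained at k = 0)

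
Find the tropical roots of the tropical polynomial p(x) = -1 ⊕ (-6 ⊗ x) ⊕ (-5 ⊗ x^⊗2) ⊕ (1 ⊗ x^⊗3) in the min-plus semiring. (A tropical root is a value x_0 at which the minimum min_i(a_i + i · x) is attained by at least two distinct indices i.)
Roots: {-6, -1, 5}

Each tropical root is a break point of the lower envelope of the lines y = a_i + i · x (there are 4 lines, with slopes 0, 1, ..., 3). Only the lines that attain the minimum somewhere contribute to roots; other lines are dominated. Here the surviving (envelope) indices are i = 3, i = 2, i = 1, i = 0.
Intersections between consecutive envelope lines give the roots: for adjacent envelope indices i < j the intersection is x = (a_i − a_j) / (j − i). Reading off the sorted break points: {-6, -1, 5}.
Verification: at each break x_0, at least two indices attain the minimum of min_i(a_i + i · x_0).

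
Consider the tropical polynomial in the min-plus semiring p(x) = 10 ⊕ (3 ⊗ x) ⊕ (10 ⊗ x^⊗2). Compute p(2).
p(2) = 5

A tropical monomial a ⊗ x^⊗i evaluates to a + i · x. Evaluating each term at x = 2:
  Term 0 contributes 10 + 0 · 2 = 10
  Term 1 contributes 3 + 1 · 2 = 5
  Term 2 contributes 10 + 2 · 2 = 14
p(2) = ⊕ of these = min[10, 5, 14] = 5.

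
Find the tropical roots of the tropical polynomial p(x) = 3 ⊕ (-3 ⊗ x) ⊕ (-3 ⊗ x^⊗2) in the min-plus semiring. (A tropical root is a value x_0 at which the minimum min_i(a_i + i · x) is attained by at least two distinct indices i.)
Roots: {0, 6}

Each tropical root is a break point of the lower envelope of the lines y = a_i + i · x (there are 3 lines, with slopes 0, 1, ..., 2). Only the lines that attain the minimum somewhere contribute to roots; other lines are dominated. Here the surviving (envelope) indices are i = 2, i = 1, i = 0.
Intersections between consecutive envelope lines give the roots: for adjacent envelope indices i < j the intersection is x = (a_i − a_j) / (j − i). Reading off the sorted break points: {0, 6}.
Verification: at each break x_0, at least two indices attain the minimum of min_i(a_i + i · x_0).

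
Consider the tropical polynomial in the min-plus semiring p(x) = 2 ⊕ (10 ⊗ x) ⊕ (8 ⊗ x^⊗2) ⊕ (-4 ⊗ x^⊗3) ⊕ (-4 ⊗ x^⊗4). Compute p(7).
p(7) = 2

A tropical monomial a ⊗ x^⊗i evaluates to a + i · x. Evaluating each term at x = 7:
  Term 0 contributes 2 + 0 · 7 = 2
  Term 1 contributes 10 + 1 · 7 = 17
  Term 2 contributes 8 + 2 · 7 = 22
  Term 3 contributes -4 + 3 · 7 = 17
  Term 4 contributes -4 + 4 · 7 = 24
p(7) = ⊕ of these = min[2, 17, 22, 17, 24] = 2.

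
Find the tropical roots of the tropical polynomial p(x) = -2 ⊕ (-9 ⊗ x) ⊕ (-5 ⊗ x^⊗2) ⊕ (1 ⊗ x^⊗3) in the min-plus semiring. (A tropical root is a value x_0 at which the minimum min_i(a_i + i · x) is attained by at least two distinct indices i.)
Roots: {-6, -4, 7}

Each tropical root is a break point of the lower envelope of the lines y = a_i + i · x (there are 4 lines, with slopes 0, 1, ..., 3). Only the lines that attain the minimum somewhere contribute to roots; other lines are dominated. Here the surviving (envelope) indices are i = 3, i = 2, i = 1, i = 0.
Intersections between consecutive envelope lines give the roots: for adjacent envelope indices i < j the intersection is x = (a_i − a_j) / (j − i). Reading off the sorted break points: {-6, -4, 7}.
Verification: at each break x_0, at least two indices attain the minimum of min_i(a_i + i · x_0).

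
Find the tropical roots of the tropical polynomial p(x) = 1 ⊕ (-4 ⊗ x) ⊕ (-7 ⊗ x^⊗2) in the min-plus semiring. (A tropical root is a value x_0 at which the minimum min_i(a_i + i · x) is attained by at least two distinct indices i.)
Roots: {3, 5}

Each tropical root is a break point of the lower envelope of the lines y = a_i + i · x (there are 3 lines, with slopes 0, 1, ..., 2). Only the lines that attain the minimum somewhere contribute to roots; other lines are dominated. Here the surviving (envelope) indices are i = 2, i = 1, i = 0.
Intersections between consecutive envelope lines give the roots: for adjacent envelope indices i < j the intersection is x = (a_i − a_j) / (j − i). Reading off the sorted break points: {3, 5}.
Verification: at each break x_0, at least two indices attain the minimum of min_i(a_i + i · x_0).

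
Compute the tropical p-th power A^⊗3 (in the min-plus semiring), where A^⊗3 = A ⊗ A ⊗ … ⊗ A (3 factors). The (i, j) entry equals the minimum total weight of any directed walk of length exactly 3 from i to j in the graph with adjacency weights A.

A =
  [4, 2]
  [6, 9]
A^⊗3 =
  [12, 10]
  [14, 12]

Each entry (A^⊗3)_ij equals the minimum over all length-3 walks i = v_0 → v_1 → … → v_3 = j of Σ_t A[v_t][v_{t+1}]. For example, for (i, j) = (0, 1) we minimise over 4 possible intermediate vertex sequences; the minimum is 10, attained along the walk 0 → 0 → 0 → 1.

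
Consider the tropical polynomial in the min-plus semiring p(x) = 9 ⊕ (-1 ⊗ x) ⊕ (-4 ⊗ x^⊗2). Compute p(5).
p(5) = 4

A tropical monomial a ⊗ x^⊗i evaluates to a + i · x. Evaluating each term at x = 5:
  Term 0 contributes 9 + 0 · 5 = 9
  Term 1 contributes -1 + 1 · 5 = 4
  Term 2 contributes -4 + 2 · 5 = 6
p(5) = ⊕ of these = min[9, 4, 6] = 4.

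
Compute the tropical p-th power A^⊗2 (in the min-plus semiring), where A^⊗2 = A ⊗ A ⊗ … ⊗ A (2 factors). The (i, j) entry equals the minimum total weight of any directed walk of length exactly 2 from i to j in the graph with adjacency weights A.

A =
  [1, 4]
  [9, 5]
A^⊗2 =
  [2, 5]
  [10, 10]

Each entry (A^⊗2)_ij equals the minimum over all length-2 walks i = v_0 → v_1 → … → v_2 = j of Σ_t A[v_t][v_{t+1}]. For example, for (i, j) = (0, 1) we minimise over 2 possible intermediate vertex sequences; the minimum is 5, attained along the walk 0 → 0 → 1.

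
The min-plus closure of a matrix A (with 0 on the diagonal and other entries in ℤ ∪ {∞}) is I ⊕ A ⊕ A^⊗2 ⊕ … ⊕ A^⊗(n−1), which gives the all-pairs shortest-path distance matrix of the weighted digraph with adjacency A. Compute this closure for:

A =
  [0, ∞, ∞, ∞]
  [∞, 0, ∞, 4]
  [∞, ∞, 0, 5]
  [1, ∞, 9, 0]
Closure =
  [0, ∞, ∞, ∞]
  [5, 0, 13, 4]
  [6, ∞, 0, 5]
  [1, ∞, 9, 0]

This is the Floyd-Warshall all-pairs shortest-path computation. For each intermediate vertex k = 0, 1, …, 3, update dist[i][j] ← min(dist[i][j], dist[i][k] + dist[k][j]). The final matrix gives, for each (i, j), the minimum total weight of any directed path from i to j (possibly empty when i = j).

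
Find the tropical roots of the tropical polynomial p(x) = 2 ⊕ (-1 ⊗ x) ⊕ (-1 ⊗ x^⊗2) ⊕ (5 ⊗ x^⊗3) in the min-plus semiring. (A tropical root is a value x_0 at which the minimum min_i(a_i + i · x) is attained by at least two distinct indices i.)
Roots: {-6, 0, 3}

Each tropical root is a break point of the lower envelope of the lines y = a_i + i · x (there are 4 lines, with slopes 0, 1, ..., 3). Only the lines that attain the minimum somewhere contribute to roots; other lines are dominated. Here the surviving (envelope) indices are i = 3, i = 2, i = 1, i = 0.
Intersections between consecutive envelope lines give the roots: for adjacent envelope indices i < j the intersection is x = (a_i − a_j) / (j − i). Reading off the sorted break points: {-6, 0, 3}.
Verification: at each break x_0, at least two indices attain the minimum of min_i(a_i + i · x_0).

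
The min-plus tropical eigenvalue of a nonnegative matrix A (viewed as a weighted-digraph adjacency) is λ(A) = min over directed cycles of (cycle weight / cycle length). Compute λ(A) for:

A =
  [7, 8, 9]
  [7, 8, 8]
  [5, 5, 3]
λ(A) = 3

Enumerate directed cycles and compute their means (weight / length). Sample:
  cycle 0 → 0: weight = 7, length = 1, mean = 7/1 ≈ 7.000
  cycle 1 → 1: weight = 8, length = 1, mean = 8/1 ≈ 8.000
  cycle 2 → 2: weight = 3, length = 1, mean = 3/1 ≈ 3.000
  cycle 0 → 1 → 0: weight = 15, length = 2, mean = 15/2 ≈ 7.500
  cycle 0 → 2 → 0: weight = 14, length = 2, mean = 14/2 ≈ 7.000
  cycle 1 → 0 → 1: weight = 15, length = 2, mean = 15/2 ≈ 7.500
Minimum mean = 3.000, attained e.g. along the cycle 2 → 2 with weight 3 and length 1. So λ(A) = 3/1 = 3.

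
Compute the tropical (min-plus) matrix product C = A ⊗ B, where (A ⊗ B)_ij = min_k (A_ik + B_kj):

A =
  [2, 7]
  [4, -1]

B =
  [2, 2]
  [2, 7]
A ⊗ B =
  [4, 4]
  [1, 6]

Apply the min-plus product entry-by-entry:
  C[0][0] = min over k of (A[0][0] + B[0][0] = 2 + 2 = 4, A[0][1] + B[1][0] = 7 + 2 = 9) = 4 (attained at k = 0)
  C[0][1] = min over k of (A[0][0] + B[0][1] = 2 + 2 = 4, A[0][1] + B[1][1] = 7 + 7 = 14) = 4 (attained at k = 0)
  C[1][0] = min over k of (A[1][0] + B[0][0] = 4 + 2 = 6, A[1][1] + B[1][0] = -1 + 2 = 1) = 1 (attained at k = 1)
  C[1][1] = min over k of (A[1][0] + B[0][1] = 4 + 2 = 6, A[1][1] + B[1][1] = -1 + 7 = 6) = 6 (attained at k = 0)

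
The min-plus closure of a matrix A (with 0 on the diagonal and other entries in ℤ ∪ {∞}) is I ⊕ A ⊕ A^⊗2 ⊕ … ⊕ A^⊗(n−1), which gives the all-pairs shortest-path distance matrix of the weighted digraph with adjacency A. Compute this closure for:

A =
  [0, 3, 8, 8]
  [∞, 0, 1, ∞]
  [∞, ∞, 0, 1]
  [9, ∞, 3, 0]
Closure =
  [0, 3, 4, 5]
  [11, 0, 1, 2]
  [10, 13, 0, 1]
  [9, 12, 3, 0]

This is the Floyd-Warshall all-pairs shortest-path computation. For each intermediate vertex k = 0, 1, …, 3, update dist[i][j] ← min(dist[i][j], dist[i][k] + dist[k][j]). The final matrix gives, for each (i, j), the minimum total weight of any directed path from i to j (possibly empty when i = j).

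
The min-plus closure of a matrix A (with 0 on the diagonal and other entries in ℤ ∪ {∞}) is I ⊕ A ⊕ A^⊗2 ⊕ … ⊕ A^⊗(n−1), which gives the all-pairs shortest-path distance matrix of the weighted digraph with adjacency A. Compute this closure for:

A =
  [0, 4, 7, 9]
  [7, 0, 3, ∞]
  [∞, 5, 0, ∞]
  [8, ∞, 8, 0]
Closure =
  [0, 4, 7, 9]
  [7, 0, 3, 16]
  [12, 5, 0, 21]
  [8, 12, 8, 0]

This is the Floyd-Warshall all-pairs shortest-path computation. For each intermediate vertex k = 0, 1, …, 3, update dist[i][j] ← min(dist[i][j], dist[i][k] + dist[k][j]). The final matrix gives, for each (i, j), the minimum total weight of any directed path from i to j (possibly empty when i = j).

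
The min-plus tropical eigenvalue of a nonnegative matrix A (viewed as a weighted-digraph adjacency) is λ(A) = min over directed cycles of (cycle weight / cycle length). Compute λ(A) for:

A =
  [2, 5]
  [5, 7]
λ(A) = 2

Enumerate directed cycles and compute their means (weight / length). Sample:
  cycle 0 → 0: weight = 2, length = 1, mean = 2/1 ≈ 2.000
  cycle 1 → 1: weight = 7, length = 1, mean = 7/1 ≈ 7.000
  cycle 0 → 1 → 0: weight = 10, length = 2, mean = 10/2 ≈ 5.000
  cycle 1 → 0 → 1: weight = 10, length = 2, mean = 10/2 ≈ 5.000
Minimum mean = 2.000, attained e.g. along the cycle 0 → 0 with weight 2 and length 1. So λ(A) = 2/1 = 2.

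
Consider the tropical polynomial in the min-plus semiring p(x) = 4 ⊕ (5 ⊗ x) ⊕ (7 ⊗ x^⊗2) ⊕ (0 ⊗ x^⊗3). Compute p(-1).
p(-1) = -3

A tropical monomial a ⊗ x^⊗i evaluates to a + i · x. Evaluating each term at x = -1:
  Term 0 contributes 4 + 0 · -1 = 4
  Term 1 contributes 5 + 1 · -1 = 4
  Term 2 contributes 7 + 2 · -1 = 5
  Term 3 contributes 0 + 3 · -1 = -3
p(-1) = ⊕ of these = min[4, 4, 5, -3] = -3.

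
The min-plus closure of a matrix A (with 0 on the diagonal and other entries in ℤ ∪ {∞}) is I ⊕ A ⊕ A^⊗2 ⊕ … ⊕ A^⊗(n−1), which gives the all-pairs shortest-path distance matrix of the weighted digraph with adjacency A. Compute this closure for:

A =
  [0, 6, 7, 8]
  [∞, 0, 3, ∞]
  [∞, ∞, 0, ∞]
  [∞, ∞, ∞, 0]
Closure =
  [0, 6, 7, 8]
  [∞, 0, 3, ∞]
  [∞, ∞, 0, ∞]
  [∞, ∞, ∞, 0]

This is the Floyd-Warshall all-pairs shortest-path computation. For each intermediate vertex k = 0, 1, …, 3, update dist[i][j] ← min(dist[i][j], dist[i][k] + dist[k][j]). The final matrix gives, for each (i, j), the minimum total weight of any directed path from i to j (possibly empty when i = j).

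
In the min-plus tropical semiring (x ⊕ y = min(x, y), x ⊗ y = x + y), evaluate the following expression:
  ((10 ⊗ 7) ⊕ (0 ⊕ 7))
((10 ⊗ 7) ⊕ (0 ⊕ 7)) = 0

Expand innermost to outermost. Recall ⊕ takes the minimum of its arguments and ⊗ takes their sum. Working out the expression ((10 ⊗ 7) ⊕ (0 ⊕ 7)) gives 0.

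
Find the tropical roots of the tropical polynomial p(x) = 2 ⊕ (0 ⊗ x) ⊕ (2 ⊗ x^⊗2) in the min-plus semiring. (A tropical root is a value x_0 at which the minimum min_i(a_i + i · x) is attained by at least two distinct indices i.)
Roots: {-2, 2}

Each tropical root is a break point of the lower envelope of the lines y = a_i + i · x (there are 3 lines, with slopes 0, 1, ..., 2). Only the lines that attain the minimum somewhere contribute to roots; other lines are dominated. Here the surviving (envelope) indices are i = 2, i = 1, i = 0.
Intersections between consecutive envelope lines give the roots: for adjacent envelope indices i < j the intersection is x = (a_i − a_j) / (j − i). Reading off the sorted break points: {-2, 2}.
Verification: at each break x_0, at least two indices attain the minimum of min_i(a_i + i · x_0).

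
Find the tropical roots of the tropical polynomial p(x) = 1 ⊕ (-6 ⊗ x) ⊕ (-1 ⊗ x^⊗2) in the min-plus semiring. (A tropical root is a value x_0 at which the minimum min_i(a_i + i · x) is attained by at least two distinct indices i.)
Roots: {-5, 7}

Each tropical root is a break point of the lower envelope of the lines y = a_i + i · x (there are 3 lines, with slopes 0, 1, ..., 2). Only the lines that attain the minimum somewhere contribute to roots; other lines are dominated. Here the surviving (envelope) indices are i = 2, i = 1, i = 0.
Intersections between consecutive envelope lines give the roots: for adjacent envelope indices i < j the intersection is x = (a_i − a_j) / (j − i). Reading off the sorted break points: {-5, 7}.
Verification: at each break x_0, at least two indices attain the minimum of min_i(a_i + i · x_0).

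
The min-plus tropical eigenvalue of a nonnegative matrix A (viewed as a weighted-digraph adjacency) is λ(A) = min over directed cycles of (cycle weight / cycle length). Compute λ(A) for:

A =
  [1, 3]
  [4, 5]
λ(A) = 1

Enumerate directed cycles and compute their means (weight / length). Sample:
  cycle 0 → 0: weight = 1, length = 1, mean = 1/1 ≈ 1.000
  cycle 1 → 1: weight = 5, length = 1, mean = 5/1 ≈ 5.000
  cycle 0 → 1 → 0: weight = 7, length = 2, mean = 7/2 ≈ 3.500
  cycle 1 → 0 → 1: weight = 7, length = 2, mean = 7/2 ≈ 3.500
Minimum mean = 1.000, attained e.g. along the cycle 0 → 0 with weight 1 and length 1. So λ(A) = 1/1 = 1.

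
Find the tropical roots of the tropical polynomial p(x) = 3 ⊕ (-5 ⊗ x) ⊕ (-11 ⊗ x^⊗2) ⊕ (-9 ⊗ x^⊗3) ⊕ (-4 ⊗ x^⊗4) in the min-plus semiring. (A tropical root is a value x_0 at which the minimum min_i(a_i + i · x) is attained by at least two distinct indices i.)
Roots: {-5, -2, 6, 8}

Each tropical root is a break point of the lower envelope of the lines y = a_i + i · x (there are 5 lines, with slopes 0, 1, ..., 4). Only the lines that attain the minimum somewhere contribute to roots; other lines are dominated. Here the surviving (envelope) indices are i = 4, i = 3, i = 2, i = 1, i = 0.
Intersections between consecutive envelope lines give the roots: for adjacent envelope indices i < j the intersection is x = (a_i − a_j) / (j − i). Reading off the sorted break points: {-5, -2, 6, 8}.
Verification: at each break x_0, at least two indices attain the minimum of min_i(a_i + i · x_0).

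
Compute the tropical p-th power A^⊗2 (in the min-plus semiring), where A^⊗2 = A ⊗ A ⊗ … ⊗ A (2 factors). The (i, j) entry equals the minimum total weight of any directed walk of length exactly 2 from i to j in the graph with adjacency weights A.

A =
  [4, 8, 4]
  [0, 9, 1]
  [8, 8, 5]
A^⊗2 =
  [8, 12, 8]
  [4, 8, 4]
  [8, 13, 9]

Each entry (A^⊗2)_ij equals the minimum over all length-2 walks i = v_0 → v_1 → … → v_2 = j of Σ_t A[v_t][v_{t+1}]. For example, for (i, j) = (0, 2) we minimise over 3 possible intermediate vertex sequences; the minimum is 8, attained along the walk 0 → 0 → 2.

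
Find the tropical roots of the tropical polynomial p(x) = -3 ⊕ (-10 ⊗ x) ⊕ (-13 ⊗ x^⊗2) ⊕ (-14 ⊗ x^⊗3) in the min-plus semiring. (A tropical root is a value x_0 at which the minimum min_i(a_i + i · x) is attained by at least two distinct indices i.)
Roots: {1, 3, 7}

Each tropical root is a break point of the lower envelope of the lines y = a_i + i · x (there are 4 lines, with slopes 0, 1, ..., 3). Only the lines that attain the minimum somewhere contribute to roots; other lines are dominated. Here the surviving (envelope) indices are i = 3, i = 2, i = 1, i = 0.
Intersections between consecutive envelope lines give the roots: for adjacent envelope indices i < j the intersection is x = (a_i − a_j) / (j − i). Reading off the sorted break points: {1, 3, 7}.
Verification: at each break x_0, at least two indices attain the minimum of min_i(a_i + i · x_0).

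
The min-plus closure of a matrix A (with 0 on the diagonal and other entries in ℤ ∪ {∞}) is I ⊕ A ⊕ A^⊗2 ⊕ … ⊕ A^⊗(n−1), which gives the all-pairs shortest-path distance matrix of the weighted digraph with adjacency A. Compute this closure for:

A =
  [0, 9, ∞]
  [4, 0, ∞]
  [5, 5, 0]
Closure =
  [0, 9, ∞]
  [4, 0, ∞]
  [5, 5, 0]

This is the Floyd-Warshall all-pairs shortest-path computation. For each intermediate vertex k = 0, 1, …, 2, update dist[i][j] ← min(dist[i][j], dist[i][k] + dist[k][j]). The final matrix gives, for each (i, j), the minimum total weight of any directed path from i to j (possibly empty when i = j).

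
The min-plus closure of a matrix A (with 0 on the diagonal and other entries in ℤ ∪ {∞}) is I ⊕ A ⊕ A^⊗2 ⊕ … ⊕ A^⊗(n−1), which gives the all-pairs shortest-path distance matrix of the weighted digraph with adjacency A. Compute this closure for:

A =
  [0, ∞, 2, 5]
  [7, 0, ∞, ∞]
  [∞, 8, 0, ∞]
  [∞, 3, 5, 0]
Closure =
  [0, 8, 2, 5]
  [7, 0, 9, 12]
  [15, 8, 0, 20]
  [10, 3, 5, 0]

This is the Floyd-Warshall all-pairs shortest-path computation. For each intermediate vertex k = 0, 1, …, 3, update dist[i][j] ← min(dist[i][j], dist[i][k] + dist[k][j]). The final matrix gives, for each (i, j), the minimum total weight of any directed path from i to j (possibly empty when i = j).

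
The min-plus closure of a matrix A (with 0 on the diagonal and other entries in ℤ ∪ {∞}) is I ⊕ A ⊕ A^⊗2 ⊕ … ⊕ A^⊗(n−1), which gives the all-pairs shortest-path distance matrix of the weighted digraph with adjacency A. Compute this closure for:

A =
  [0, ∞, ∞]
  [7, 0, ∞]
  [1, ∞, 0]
Closure =
  [0, ∞, ∞]
  [7, 0, ∞]
  [1, ∞, 0]

This is the Floyd-Warshall all-pairs shortest-path computation. For each intermediate vertex k = 0, 1, …, 2, update dist[i][j] ← min(dist[i][j], dist[i][k] + dist[k][j]). The final matrix gives, for each (i, j), the minimum total weight of any directed path from i to j (possibly empty when i = j).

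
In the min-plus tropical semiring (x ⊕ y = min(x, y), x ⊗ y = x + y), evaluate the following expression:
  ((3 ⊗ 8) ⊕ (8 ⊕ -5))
((3 ⊗ 8) ⊕ (8 ⊕ -5)) = -5

Expand innermost to outermost. Recall ⊕ takes the minimum of its arguments and ⊗ takes their sum. Working out the expression ((3 ⊗ 8) ⊕ (8 ⊕ -5)) gives -5.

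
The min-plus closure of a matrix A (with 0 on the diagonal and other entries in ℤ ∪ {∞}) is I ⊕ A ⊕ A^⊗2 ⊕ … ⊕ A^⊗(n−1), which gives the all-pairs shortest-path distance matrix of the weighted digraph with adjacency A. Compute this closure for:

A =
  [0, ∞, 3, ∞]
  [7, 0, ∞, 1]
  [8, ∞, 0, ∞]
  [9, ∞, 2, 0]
Closure =
  [0, ∞, 3, ∞]
  [7, 0, 3, 1]
  [8, ∞, 0, ∞]
  [9, ∞, 2, 0]

This is the Floyd-Warshall all-pairs shortest-path computation. For each intermediate vertex k = 0, 1, …, 3, update dist[i][j] ← min(dist[i][j], dist[i][k] + dist[k][j]). The final matrix gives, for each (i, j), the minimum total weight of any directed path from i to j (possibly empty when i = j).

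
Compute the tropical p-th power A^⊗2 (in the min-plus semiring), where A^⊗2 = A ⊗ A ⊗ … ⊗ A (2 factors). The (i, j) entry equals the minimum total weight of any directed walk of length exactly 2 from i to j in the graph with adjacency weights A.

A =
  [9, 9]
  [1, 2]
A^⊗2 =
  [10, 11]
  [3, 4]

Each entry (A^⊗2)_ij equals the minimum over all length-2 walks i = v_0 → v_1 → … → v_2 = j of Σ_t A[v_t][v_{t+1}]. For example, for (i, j) = (0, 1) we minimise over 2 possible intermediate vertex sequences; the minimum is 11, attained along the walk 0 → 1 → 1.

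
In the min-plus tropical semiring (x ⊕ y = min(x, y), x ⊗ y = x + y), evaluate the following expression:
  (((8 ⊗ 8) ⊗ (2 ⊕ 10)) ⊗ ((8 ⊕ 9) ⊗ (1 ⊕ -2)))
(((8 ⊗ 8) ⊗ (2 ⊕ 10)) ⊗ ((8 ⊕ 9) ⊗ (1 ⊕ -2))) = 24

Expand innermost to outermost. Recall ⊕ takes the minimum of its arguments and ⊗ takes their sum. Working out the expression (((8 ⊗ 8) ⊗ (2 ⊕ 10)) ⊗ ((8 ⊕ 9) ⊗ (1 ⊕ -2))) gives 24.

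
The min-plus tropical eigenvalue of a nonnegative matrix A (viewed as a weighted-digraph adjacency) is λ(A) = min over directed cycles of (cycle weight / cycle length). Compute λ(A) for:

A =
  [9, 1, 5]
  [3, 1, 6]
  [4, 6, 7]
λ(A) = 1

Enumerate directed cycles and compute their means (weight / length). Sample:
  cycle 0 → 0: weight = 9, length = 1, mean = 9/1 ≈ 9.000
  cycle 1 → 1: weight = 1, length = 1, mean = 1/1 ≈ 1.000
  cycle 2 → 2: weight = 7, length = 1, mean = 7/1 ≈ 7.000
  cycle 0 → 1 → 0: weight = 4, length = 2, mean = 4/2 ≈ 2.000
  cycle 0 → 2 → 0: weight = 9, length = 2, mean = 9/2 ≈ 4.500
  cycle 1 → 0 → 1: weight = 4, length = 2, mean = 4/2 ≈ 2.000
Minimum mean = 1.000, attained e.g. along the cycle 1 → 1 with weight 1 and length 1. So λ(A) = 1/1 = 1.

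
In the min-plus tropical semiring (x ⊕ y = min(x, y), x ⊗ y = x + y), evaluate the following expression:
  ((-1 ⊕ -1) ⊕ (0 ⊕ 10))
((-1 ⊕ -1) ⊕ (0 ⊕ 10)) = -1

Expand innermost to outermost. Recall ⊕ takes the minimum of its arguments and ⊗ takes their sum. Working out the expression ((-1 ⊕ -1) ⊕ (0 ⊕ 10)) gives -1.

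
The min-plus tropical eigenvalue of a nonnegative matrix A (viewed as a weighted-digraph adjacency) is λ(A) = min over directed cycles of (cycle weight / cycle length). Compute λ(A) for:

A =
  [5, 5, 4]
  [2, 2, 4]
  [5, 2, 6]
λ(A) = 2

Enumerate directed cycles and compute their means (weight / length). Sample:
  cycle 0 → 0: weight = 5, length = 1, mean = 5/1 ≈ 5.000
  cycle 1 → 1: weight = 2, length = 1, mean = 2/1 ≈ 2.000
  cycle 2 → 2: weight = 6, length = 1, mean = 6/1 ≈ 6.000
  cycle 0 → 1 → 0: weight = 7, length = 2, mean = 7/2 ≈ 3.500
  cycle 0 → 2 → 0: weight = 9, length = 2, mean = 9/2 ≈ 4.500
  cycle 1 → 0 → 1: weight = 7, length = 2, mean = 7/2 ≈ 3.500
Minimum mean = 2.000, attained e.g. along the cycle 1 → 1 with weight 2 and length 1. So λ(A) = 2/1 = 2.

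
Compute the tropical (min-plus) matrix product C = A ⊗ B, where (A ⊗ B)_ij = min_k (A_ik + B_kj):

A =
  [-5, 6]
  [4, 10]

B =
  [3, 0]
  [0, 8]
A ⊗ B =
  [-2, -5]
  [7, 4]

Apply the min-plus product entry-by-entry:
  C[0][0] = min over k of (A[0][0] + B[0][0] = -5 + 3 = -2, A[0][1] + B[1][0] = 6 + 0 = 6) = -2 (attained at k = 0)
  C[0][1] = min over k of (A[0][0] + B[0][1] = -5 + 0 = -5, A[0][1] + B[1][1] = 6 + 8 = 14) = -5 (attained at k = 0)
  C[1][0] = min over k of (A[1][0] + B[0][0] = 4 + 3 = 7, A[1][1] + B[1][0] = 10 + 0 = 10) = 7 (attained at k = 0)
  C[1][1] = min over k of (A[1][0] + B[0][1] = 4 + 0 = 4, A[1][1] + B[1][1] = 10 + 8 = 18) = 4 (attained at k = 0)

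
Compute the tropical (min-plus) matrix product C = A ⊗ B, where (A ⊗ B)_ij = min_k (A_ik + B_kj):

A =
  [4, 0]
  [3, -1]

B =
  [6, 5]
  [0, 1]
A ⊗ B =
  [0, 1]
  [-1, 0]

Apply the min-plus product entry-by-entry:
  C[0][0] = min over k of (A[0][0] + B[0][0] = 4 + 6 = 10, A[0][1] + B[1][0] = 0 + 0 = 0) = 0 (attained at k = 1)
  C[0][1] = min over k of (A[0][0] + B[0][1] = 4 + 5 = 9, A[0][1] + B[1][1] = 0 + 1 = 1) = 1 (attained at k = 1)
  C[1][0] = min over k of (A[1][0] + B[0][0] = 3 + 6 = 9, A[1][1] + B[1][0] = -1 + 0 = -1) = -1 (attained at k = 1)
  C[1][1] = min over k of (A[1][0] + B[0][1] = 3 + 5 = 8, A[1][1] + B[1][1] = -1 + 1 = 0) = 0 (attained at k = 1)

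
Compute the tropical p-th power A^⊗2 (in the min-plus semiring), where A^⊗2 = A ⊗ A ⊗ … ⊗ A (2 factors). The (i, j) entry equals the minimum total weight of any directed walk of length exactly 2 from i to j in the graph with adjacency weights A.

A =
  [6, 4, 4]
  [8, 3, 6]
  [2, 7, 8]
A^⊗2 =
  [6, 7, 10]
  [8, 6, 9]
  [8, 6, 6]

Each entry (A^⊗2)_ij equals the minimum over all length-2 walks i = v_0 → v_1 → … → v_2 = j of Σ_t A[v_t][v_{t+1}]. For example, for (i, j) = (0, 2) we minimise over 3 possible intermediate vertex sequences; the minimum is 10, attained along the walk 0 → 0 → 2.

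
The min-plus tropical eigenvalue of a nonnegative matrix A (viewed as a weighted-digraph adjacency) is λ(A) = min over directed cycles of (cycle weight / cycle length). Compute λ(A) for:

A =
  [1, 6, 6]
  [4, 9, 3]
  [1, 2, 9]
λ(A) = 1

Enumerate directed cycles and compute their means (weight / length). Sample:
  cycle 0 → 0: weight = 1, length = 1, mean = 1/1 ≈ 1.000
  cycle 1 → 1: weight = 9, length = 1, mean = 9/1 ≈ 9.000
  cycle 2 → 2: weight = 9, length = 1, mean = 9/1 ≈ 9.000
  cycle 0 → 1 → 0: weight = 10, length = 2, mean = 10/2 ≈ 5.000
  cycle 0 → 2 → 0: weight = 7, length = 2, mean = 7/2 ≈ 3.500
  cycle 1 → 0 → 1: weight = 10, length = 2, mean = 10/2 ≈ 5.000
Minimum mean = 1.000, attained e.g. along the cycle 0 → 0 with weight 1 and length 1. So λ(A) = 1/1 = 1.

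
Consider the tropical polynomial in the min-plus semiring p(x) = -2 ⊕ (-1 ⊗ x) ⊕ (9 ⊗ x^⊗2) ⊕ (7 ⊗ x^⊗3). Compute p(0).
p(0) = -2

A tropical monomial a ⊗ x^⊗i evaluates to a + i · x. Evaluating each term at x = 0:
  Term 0 contributes -2 + 0 · 0 = -2
  Term 1 contributes -1 + 1 · 0 = -1
  Term 2 contributes 9 + 2 · 0 = 9
  Term 3 contributes 7 + 3 · 0 = 7
p(0) = ⊕ of these = min[-2, -1, 9, 7] = -2.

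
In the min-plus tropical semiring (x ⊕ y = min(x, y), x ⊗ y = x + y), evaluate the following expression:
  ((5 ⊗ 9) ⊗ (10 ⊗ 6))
((5 ⊗ 9) ⊗ (10 ⊗ 6)) = 30

Expand innermost to outermost. Recall ⊕ takes the minimum of its arguments and ⊗ takes their sum. Working out the expression ((5 ⊗ 9) ⊗ (10 ⊗ 6)) gives 30.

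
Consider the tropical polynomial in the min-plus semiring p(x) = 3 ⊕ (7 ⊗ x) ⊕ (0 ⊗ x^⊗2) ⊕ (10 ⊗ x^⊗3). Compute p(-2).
p(-2) = -4

A tropical monomial a ⊗ x^⊗i evaluates to a + i · x. Evaluating each term at x = -2:
  Term 0 contributes 3 + 0 · -2 = 3
  Term 1 contributes 7 + 1 · -2 = 5
  Term 2 contributes 0 + 2 · -2 = -4
  Term 3 contributes 10 + 3 · -2 = 4
p(-2) = ⊕ of these = min[3, 5, -4, 4] = -4.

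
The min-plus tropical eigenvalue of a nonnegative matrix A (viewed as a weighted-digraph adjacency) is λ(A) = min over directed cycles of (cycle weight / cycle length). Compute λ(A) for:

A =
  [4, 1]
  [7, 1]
λ(A) = 1

Enumerate directed cycles and compute their means (weight / length). Sample:
  cycle 0 → 0: weight = 4, length = 1, mean = 4/1 ≈ 4.000
  cycle 1 → 1: weight = 1, length = 1, mean = 1/1 ≈ 1.000
  cycle 0 → 1 → 0: weight = 8, length = 2, mean = 8/2 ≈ 4.000
  cycle 1 → 0 → 1: weight = 8, length = 2, mean = 8/2 ≈ 4.000
Minimum mean = 1.000, attained e.g. along the cycle 1 → 1 with weight 1 and length 1. So λ(A) = 1/1 = 1.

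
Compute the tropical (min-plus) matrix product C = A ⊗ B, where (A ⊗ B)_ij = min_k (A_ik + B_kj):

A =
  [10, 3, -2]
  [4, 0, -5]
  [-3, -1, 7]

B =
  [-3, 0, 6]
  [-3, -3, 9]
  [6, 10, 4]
A ⊗ B =
  [0, 0, 2]
  [-3, -3, -1]
  [-6, -4, 3]

Apply the min-plus product entry-by-entry:
  C[0][0] = min over k of (A[0][0] + B[0][0] = 10 + -3 = 7, A[0][1] + B[1][0] = 3 + -3 = 0, A[0][2] + B[2][0] = -2 + 6 = 4) = 0 (attained at k = 1)
  C[0][1] = min over k of (A[0][0] + B[0][1] = 10 + 0 = 10, A[0][1] + B[1][1] = 3 + -3 = 0, A[0][2] + B[2][1] = -2 + 10 = 8) = 0 (attained at k = 1)
  C[0][2] = min over k of (A[0][0] + B[0][2] = 10 + 6 = 16, A[0][1] + B[1][2] = 3 + 9 = 12, A[0][2] + B[2][2] = -2 + 4 = 2) = 2 (attained at k = 2)
  C[1][0] = min over k of (A[1][0] + B[0][0] = 4 + -3 = 1, A[1][1] + B[1][0] = 0 + -3 = -3, A[1][2] + B[2][0] = -5 + 6 = 1) = -3 (attained at k = 1)
  C[1][1] = min over k of (A[1][0] + B[0][1] = 4 + 0 = 4, A[1][1] + B[1][1] = 0 + -3 = -3, A[1][2] + B[2][1] = -5 + 10 = 5) = -3 (attained at k = 1)
  C[1][2] = min over k of (A[1][0] + B[0][2] = 4 + 6 = 10, A[1][1] + B[1][2] = 0 + 9 = 9, A[1][2] + B[2][2] = -5 + 4 = -1) = -1 (attained at k = 2)
  C[2][0] = min over k of (A[2][0] + B[0][0] = -3 + -3 = -6, A[2][1] + B[1][0] = -1 + -3 = -4, A[2][2] + B[2][0] = 7 + 6 = 13) = -6 (attained at k = 0)
  C[2][1] = min over k of (A[2][0] + B[0][1] = -3 + 0 = -3, A[2][1] + B[1][1] = -1 + -3 = -4, A[2][2] + B[2][1] = 7 + 10 = 17) = -4 (attained at k = 1)
  C[2][2] = min over k of (A[2][0] + B[0][2] = -3 + 6 = 3, A[2][1] + B[1][2] = -1 + 9 = 8, A[2][2] + B[2][2] = 7 + 4 = 11) = 3 (attained at k = 0)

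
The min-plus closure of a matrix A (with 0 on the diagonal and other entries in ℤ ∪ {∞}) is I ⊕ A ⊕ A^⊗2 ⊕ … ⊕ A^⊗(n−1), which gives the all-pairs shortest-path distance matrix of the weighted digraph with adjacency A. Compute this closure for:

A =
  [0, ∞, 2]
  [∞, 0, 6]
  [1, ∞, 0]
Closure =
  [0, ∞, 2]
  [7, 0, 6]
  [1, ∞, 0]

This is the Floyd-Warshall all-pairs shortest-path computation. For each intermediate vertex k = 0, 1, …, 2, update dist[i][j] ← min(dist[i][j], dist[i][k] + dist[k][j]). The final matrix gives, for each (i, j), the minimum total weight of any directed path from i to j (possibly empty when i = j).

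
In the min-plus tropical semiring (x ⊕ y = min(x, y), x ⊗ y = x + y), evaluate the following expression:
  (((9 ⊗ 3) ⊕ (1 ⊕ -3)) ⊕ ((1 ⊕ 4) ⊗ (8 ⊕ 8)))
(((9 ⊗ 3) ⊕ (1 ⊕ -3)) ⊕ ((1 ⊕ 4) ⊗ (8 ⊕ 8))) = -3

Expand innermost to outermost. Recall ⊕ takes the minimum of its arguments and ⊗ takes their sum. Working out the expression (((9 ⊗ 3) ⊕ (1 ⊕ -3)) ⊕ ((1 ⊕ 4) ⊗ (8 ⊕ 8))) gives -3.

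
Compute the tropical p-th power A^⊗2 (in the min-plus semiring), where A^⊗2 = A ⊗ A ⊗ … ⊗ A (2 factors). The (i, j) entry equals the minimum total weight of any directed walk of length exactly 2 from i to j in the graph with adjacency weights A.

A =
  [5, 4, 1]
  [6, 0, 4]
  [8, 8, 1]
A^⊗2 =
  [9, 4, 2]
  [6, 0, 4]
  [9, 8, 2]

Each entry (A^⊗2)_ij equals the minimum over all length-2 walks i = v_0 → v_1 → … → v_2 = j of Σ_t A[v_t][v_{t+1}]. For example, for (i, j) = (0, 2) we minimise over 3 possible intermediate vertex sequences; the minimum is 2, attained along the walk 0 → 2 → 2.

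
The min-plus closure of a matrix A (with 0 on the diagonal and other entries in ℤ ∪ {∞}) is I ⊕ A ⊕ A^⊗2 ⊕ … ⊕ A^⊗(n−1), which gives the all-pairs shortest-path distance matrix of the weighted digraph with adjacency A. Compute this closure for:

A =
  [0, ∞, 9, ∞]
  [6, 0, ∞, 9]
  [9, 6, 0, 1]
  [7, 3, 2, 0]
Closure =
  [0, 13, 9, 10]
  [6, 0, 11, 9]
  [8, 4, 0, 1]
  [7, 3, 2, 0]

This is the Floyd-Warshall all-pairs shortest-path computation. For each intermediate vertex k = 0, 1, …, 3, update dist[i][j] ← min(dist[i][j], dist[i][k] + dist[k][j]). The final matrix gives, for each (i, j), the minimum total weight of any directed path from i to j (possibly empty when i = j).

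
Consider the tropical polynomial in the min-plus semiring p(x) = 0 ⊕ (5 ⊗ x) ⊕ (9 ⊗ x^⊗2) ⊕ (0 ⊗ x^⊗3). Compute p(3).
p(3) = 0

A tropical monomial a ⊗ x^⊗i evaluates to a + i · x. Evaluating each term at x = 3:
  Term 0 contributes 0 + 0 · 3 = 0
  Term 1 contributes 5 + 1 · 3 = 8
  Term 2 contributes 9 + 2 · 3 = 15
  Term 3 contributes 0 + 3 · 3 = 9
p(3) = ⊕ of these = min[0, 8, 15, 9] = 0.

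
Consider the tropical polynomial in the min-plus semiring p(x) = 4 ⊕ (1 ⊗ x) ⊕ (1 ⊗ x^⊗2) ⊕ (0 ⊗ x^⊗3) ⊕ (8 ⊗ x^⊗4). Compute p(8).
p(8) = 4

A tropical monomial a ⊗ x^⊗i evaluates to a + i · x. Evaluating each term at x = 8:
  Term 0 contributes 4 + 0 · 8 = 4
  Term 1 contributes 1 + 1 · 8 = 9
  Term 2 contributes 1 + 2 · 8 = 17
  Term 3 contributes 0 + 3 · 8 = 24
  Term 4 contributes 8 + 4 · 8 = 40
p(8) = ⊕ of these = min[4, 9, 17, 24, 40] = 4.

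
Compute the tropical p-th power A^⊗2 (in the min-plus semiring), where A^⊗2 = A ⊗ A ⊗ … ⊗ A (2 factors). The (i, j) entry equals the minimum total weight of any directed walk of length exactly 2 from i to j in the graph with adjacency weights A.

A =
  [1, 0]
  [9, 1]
A^⊗2 =
  [2, 1]
  [10, 2]

Each entry (A^⊗2)_ij equals the minimum over all length-2 walks i = v_0 → v_1 → … → v_2 = j of Σ_t A[v_t][v_{t+1}]. For example, for (i, j) = (0, 1) we minimise over 2 possible intermediate vertex sequences; the minimum is 1, attained along the walk 0 → 0 → 1.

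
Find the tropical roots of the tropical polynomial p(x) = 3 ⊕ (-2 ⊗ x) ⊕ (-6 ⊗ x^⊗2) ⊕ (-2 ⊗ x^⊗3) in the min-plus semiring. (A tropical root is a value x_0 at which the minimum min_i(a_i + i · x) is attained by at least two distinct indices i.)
Roots: {-4, 4, 5}

Each tropical root is a break point of the lower envelope of the lines y = a_i + i · x (there are 4 lines, with slopes 0, 1, ..., 3). Only the lines that attain the minimum somewhere contribute to roots; other lines are dominated. Here the surviving (envelope) indices are i = 3, i = 2, i = 1, i = 0.
Intersections between consecutive envelope lines give the roots: for adjacent envelope indices i < j the intersection is x = (a_i − a_j) / (j − i). Reading off the sorted break points: {-4, 4, 5}.
Verification: at each break x_0, at least two indices attain the minimum of min_i(a_i + i · x_0).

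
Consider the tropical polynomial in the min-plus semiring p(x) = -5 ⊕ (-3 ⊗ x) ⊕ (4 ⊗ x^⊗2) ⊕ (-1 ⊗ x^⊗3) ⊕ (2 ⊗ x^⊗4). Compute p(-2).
p(-2) = -7

A tropical monomial a ⊗ x^⊗i evaluates to a + i · x. Evaluating each term at x = -2:
  Term 0 contributes -5 + 0 · -2 = -5
  Term 1 contributes -3 + 1 · -2 = -5
  Term 2 contributes 4 + 2 · -2 = 0
  Term 3 contributes -1 + 3 · -2 = -7
  Term 4 contributes 2 + 4 · -2 = -6
p(-2) = ⊕ of these = min[-5, -5, 0, -7, -6] = -7.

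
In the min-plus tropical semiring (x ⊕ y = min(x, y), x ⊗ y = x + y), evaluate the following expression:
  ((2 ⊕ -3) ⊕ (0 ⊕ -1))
((2 ⊕ -3) ⊕ (0 ⊕ -1)) = -3

Expand innermost to outermost. Recall ⊕ takes the minimum of its arguments and ⊗ takes their sum. Working out the expression ((2 ⊕ -3) ⊕ (0 ⊕ -1)) gives -3.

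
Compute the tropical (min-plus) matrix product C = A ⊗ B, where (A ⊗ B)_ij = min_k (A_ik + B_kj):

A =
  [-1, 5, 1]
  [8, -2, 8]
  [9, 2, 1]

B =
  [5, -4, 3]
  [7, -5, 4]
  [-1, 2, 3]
A ⊗ B =
  [0, -5, 2]
  [5, -7, 2]
  [0, -3, 4]

Apply the min-plus product entry-by-entry:
  C[0][0] = min over k of (A[0][0] + B[0][0] = -1 + 5 = 4, A[0][1] + B[1][0] = 5 + 7 = 12, A[0][2] + B[2][0] = 1 + -1 = 0) = 0 (attained at k = 2)
  C[0][1] = min over k of (A[0][0] + B[0][1] = -1 + -4 = -5, A[0][1] + B[1][1] = 5 + -5 = 0, A[0][2] + B[2][1] = 1 + 2 = 3) = -5 (attained at k = 0)
  C[0][2] = min over k of (A[0][0] + B[0][2] = -1 + 3 = 2, A[0][1] + B[1][2] = 5 + 4 = 9, A[0][2] + B[2][2] = 1 + 3 = 4) = 2 (attained at k = 0)
  C[1][0] = min over k of (A[1][0] + B[0][0] = 8 + 5 = 13, A[1][1] + B[1][0] = -2 + 7 = 5, A[1][2] + B[2][0] = 8 + -1 = 7) = 5 (attained at k = 1)
  C[1][1] = min over k of (A[1][0] + B[0][1] = 8 + -4 = 4, A[1][1] + B[1][1] = -2 + -5 = -7, A[1][2] + B[2][1] = 8 + 2 = 10) = -7 (attained at k = 1)
  C[1][2] = min over k of (A[1][0] + B[0][2] = 8 + 3 = 11, A[1][1] + B[1][2] = -2 + 4 = 2, A[1][2] + B[2][2] = 8 + 3 = 11) = 2 (attained at k = 1)
  C[2][0] = min over k of (A[2][0] + B[0][0] = 9 + 5 = 14, A[2][1] + B[1][0] = 2 + 7 = 9, A[2][2] + B[2][0] = 1 + -1 = 0) = 0 (attained at k = 2)
  C[2][1] = min over k of (A[2][0] + B[0][1] = 9 + -4 = 5, A[2][1] + B[1][1] = 2 + -5 = -3, A[2][2] + B[2][1] = 1 + 2 = 3) = -3 (attained at k = 1)
  C[2][2] = min over k of (A[2][0] + B[0][2] = 9 + 3 = 12, A[2][1] + B[1][2] = 2 + 4 = 6, A[2][2] + B[2][2] = 1 + 3 = 4) = 4 (attained at k = 2)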